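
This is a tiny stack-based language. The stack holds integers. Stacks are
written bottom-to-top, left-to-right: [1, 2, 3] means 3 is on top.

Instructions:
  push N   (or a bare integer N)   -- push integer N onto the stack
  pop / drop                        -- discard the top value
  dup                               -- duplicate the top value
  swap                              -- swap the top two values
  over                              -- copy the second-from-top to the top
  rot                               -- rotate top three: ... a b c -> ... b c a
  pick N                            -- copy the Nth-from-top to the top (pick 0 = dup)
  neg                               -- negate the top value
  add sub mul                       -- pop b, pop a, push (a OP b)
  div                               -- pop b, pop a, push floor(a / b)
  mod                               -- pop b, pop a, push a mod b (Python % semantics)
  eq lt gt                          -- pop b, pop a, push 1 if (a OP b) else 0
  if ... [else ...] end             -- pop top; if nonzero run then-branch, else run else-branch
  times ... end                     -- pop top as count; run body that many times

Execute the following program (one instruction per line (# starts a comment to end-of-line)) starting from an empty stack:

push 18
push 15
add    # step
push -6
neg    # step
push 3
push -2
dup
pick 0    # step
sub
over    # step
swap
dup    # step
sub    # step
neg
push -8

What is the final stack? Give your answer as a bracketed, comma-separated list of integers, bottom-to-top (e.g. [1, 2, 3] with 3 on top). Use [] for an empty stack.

Answer: [33, 6, 3, -2, -2, 0, -8]

Derivation:
After 'push 18': [18]
After 'push 15': [18, 15]
After 'add': [33]
After 'push -6': [33, -6]
After 'neg': [33, 6]
After 'push 3': [33, 6, 3]
After 'push -2': [33, 6, 3, -2]
After 'dup': [33, 6, 3, -2, -2]
After 'pick 0': [33, 6, 3, -2, -2, -2]
After 'sub': [33, 6, 3, -2, 0]
After 'over': [33, 6, 3, -2, 0, -2]
After 'swap': [33, 6, 3, -2, -2, 0]
After 'dup': [33, 6, 3, -2, -2, 0, 0]
After 'sub': [33, 6, 3, -2, -2, 0]
After 'neg': [33, 6, 3, -2, -2, 0]
After 'push -8': [33, 6, 3, -2, -2, 0, -8]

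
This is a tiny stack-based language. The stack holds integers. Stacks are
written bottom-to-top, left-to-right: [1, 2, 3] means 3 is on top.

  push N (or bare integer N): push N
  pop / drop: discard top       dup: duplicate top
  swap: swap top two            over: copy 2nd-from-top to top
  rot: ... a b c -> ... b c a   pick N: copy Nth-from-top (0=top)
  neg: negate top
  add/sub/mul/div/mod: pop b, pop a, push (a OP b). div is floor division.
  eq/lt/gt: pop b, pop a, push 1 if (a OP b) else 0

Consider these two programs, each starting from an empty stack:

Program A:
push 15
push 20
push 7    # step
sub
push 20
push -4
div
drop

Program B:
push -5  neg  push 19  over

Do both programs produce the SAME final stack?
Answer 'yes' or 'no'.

Answer: no

Derivation:
Program A trace:
  After 'push 15': [15]
  After 'push 20': [15, 20]
  After 'push 7': [15, 20, 7]
  After 'sub': [15, 13]
  After 'push 20': [15, 13, 20]
  After 'push -4': [15, 13, 20, -4]
  After 'div': [15, 13, -5]
  After 'drop': [15, 13]
Program A final stack: [15, 13]

Program B trace:
  After 'push -5': [-5]
  After 'neg': [5]
  After 'push 19': [5, 19]
  After 'over': [5, 19, 5]
Program B final stack: [5, 19, 5]
Same: no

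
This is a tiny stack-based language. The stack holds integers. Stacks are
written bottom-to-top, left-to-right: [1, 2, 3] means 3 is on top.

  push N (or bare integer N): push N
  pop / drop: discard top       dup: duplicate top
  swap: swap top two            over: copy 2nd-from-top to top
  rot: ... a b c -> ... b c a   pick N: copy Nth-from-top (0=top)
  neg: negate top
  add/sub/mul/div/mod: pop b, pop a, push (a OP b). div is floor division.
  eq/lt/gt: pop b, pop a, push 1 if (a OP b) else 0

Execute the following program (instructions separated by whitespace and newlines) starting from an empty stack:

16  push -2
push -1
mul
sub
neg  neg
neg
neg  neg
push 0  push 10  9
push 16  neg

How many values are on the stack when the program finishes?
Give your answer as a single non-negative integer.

Answer: 5

Derivation:
After 'push 16': stack = [16] (depth 1)
After 'push -2': stack = [16, -2] (depth 2)
After 'push -1': stack = [16, -2, -1] (depth 3)
After 'mul': stack = [16, 2] (depth 2)
After 'sub': stack = [14] (depth 1)
After 'neg': stack = [-14] (depth 1)
After 'neg': stack = [14] (depth 1)
After 'neg': stack = [-14] (depth 1)
After 'neg': stack = [14] (depth 1)
After 'neg': stack = [-14] (depth 1)
After 'push 0': stack = [-14, 0] (depth 2)
After 'push 10': stack = [-14, 0, 10] (depth 3)
After 'push 9': stack = [-14, 0, 10, 9] (depth 4)
After 'push 16': stack = [-14, 0, 10, 9, 16] (depth 5)
After 'neg': stack = [-14, 0, 10, 9, -16] (depth 5)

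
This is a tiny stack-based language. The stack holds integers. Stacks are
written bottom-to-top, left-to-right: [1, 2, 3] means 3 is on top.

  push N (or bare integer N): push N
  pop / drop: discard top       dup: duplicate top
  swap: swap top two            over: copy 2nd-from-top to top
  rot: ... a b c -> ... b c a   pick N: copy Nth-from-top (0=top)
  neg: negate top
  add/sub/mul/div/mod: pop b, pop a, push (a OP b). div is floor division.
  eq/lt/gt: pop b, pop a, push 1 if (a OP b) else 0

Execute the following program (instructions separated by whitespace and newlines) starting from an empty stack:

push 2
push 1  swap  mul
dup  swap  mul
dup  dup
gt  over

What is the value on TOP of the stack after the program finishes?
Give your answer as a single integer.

Answer: 4

Derivation:
After 'push 2': [2]
After 'push 1': [2, 1]
After 'swap': [1, 2]
After 'mul': [2]
After 'dup': [2, 2]
After 'swap': [2, 2]
After 'mul': [4]
After 'dup': [4, 4]
After 'dup': [4, 4, 4]
After 'gt': [4, 0]
After 'over': [4, 0, 4]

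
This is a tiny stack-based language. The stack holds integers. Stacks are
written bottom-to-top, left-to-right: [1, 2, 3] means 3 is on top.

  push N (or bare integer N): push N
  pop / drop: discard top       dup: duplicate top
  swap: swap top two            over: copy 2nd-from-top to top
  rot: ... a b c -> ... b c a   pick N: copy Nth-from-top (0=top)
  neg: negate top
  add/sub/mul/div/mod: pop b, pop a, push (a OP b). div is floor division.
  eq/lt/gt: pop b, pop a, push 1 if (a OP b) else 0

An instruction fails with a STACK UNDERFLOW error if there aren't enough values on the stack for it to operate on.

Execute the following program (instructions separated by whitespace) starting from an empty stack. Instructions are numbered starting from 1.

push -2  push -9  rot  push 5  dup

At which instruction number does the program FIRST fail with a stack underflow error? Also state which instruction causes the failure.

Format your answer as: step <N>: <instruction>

Step 1 ('push -2'): stack = [-2], depth = 1
Step 2 ('push -9'): stack = [-2, -9], depth = 2
Step 3 ('rot'): needs 3 value(s) but depth is 2 — STACK UNDERFLOW

Answer: step 3: rot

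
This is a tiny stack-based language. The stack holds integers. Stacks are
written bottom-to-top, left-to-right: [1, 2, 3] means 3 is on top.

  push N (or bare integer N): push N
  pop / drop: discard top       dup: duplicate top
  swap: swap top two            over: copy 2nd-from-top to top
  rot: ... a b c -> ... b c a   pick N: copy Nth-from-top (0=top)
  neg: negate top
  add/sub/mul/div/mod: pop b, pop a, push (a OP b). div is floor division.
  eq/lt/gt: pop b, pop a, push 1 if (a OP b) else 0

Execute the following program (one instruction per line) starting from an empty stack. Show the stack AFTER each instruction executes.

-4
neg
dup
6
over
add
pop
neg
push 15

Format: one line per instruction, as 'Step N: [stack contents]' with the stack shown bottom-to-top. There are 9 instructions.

Step 1: [-4]
Step 2: [4]
Step 3: [4, 4]
Step 4: [4, 4, 6]
Step 5: [4, 4, 6, 4]
Step 6: [4, 4, 10]
Step 7: [4, 4]
Step 8: [4, -4]
Step 9: [4, -4, 15]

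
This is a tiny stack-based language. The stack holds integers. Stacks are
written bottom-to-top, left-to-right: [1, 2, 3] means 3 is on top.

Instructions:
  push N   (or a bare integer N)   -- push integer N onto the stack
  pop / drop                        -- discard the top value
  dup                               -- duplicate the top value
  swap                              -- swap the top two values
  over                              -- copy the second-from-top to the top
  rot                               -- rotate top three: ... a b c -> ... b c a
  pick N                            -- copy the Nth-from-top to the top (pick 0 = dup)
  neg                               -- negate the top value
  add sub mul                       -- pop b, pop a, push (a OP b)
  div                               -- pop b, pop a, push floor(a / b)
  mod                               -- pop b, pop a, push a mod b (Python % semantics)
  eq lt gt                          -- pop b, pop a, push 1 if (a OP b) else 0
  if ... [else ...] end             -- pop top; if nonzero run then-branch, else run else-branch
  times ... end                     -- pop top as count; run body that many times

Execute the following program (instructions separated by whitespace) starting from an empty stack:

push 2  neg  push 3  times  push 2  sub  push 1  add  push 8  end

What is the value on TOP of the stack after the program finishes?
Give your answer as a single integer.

Answer: 8

Derivation:
After 'push 2': [2]
After 'neg': [-2]
After 'push 3': [-2, 3]
After 'times': [-2]
After 'push 2': [-2, 2]
After 'sub': [-4]
After 'push 1': [-4, 1]
After 'add': [-3]
After 'push 8': [-3, 8]
After 'push 2': [-3, 8, 2]
After 'sub': [-3, 6]
After 'push 1': [-3, 6, 1]
After 'add': [-3, 7]
After 'push 8': [-3, 7, 8]
After 'push 2': [-3, 7, 8, 2]
After 'sub': [-3, 7, 6]
After 'push 1': [-3, 7, 6, 1]
After 'add': [-3, 7, 7]
After 'push 8': [-3, 7, 7, 8]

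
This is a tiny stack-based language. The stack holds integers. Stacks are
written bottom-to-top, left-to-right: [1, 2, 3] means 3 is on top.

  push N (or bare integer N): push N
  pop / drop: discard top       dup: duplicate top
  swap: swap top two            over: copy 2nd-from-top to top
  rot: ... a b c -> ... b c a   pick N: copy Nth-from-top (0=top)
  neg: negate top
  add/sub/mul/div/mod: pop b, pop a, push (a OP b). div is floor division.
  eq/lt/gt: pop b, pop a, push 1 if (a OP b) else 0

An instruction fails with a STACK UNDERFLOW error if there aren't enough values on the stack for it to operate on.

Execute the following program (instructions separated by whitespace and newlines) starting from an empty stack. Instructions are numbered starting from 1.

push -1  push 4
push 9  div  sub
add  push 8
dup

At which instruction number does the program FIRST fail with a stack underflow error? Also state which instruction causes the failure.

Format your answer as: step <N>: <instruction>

Answer: step 6: add

Derivation:
Step 1 ('push -1'): stack = [-1], depth = 1
Step 2 ('push 4'): stack = [-1, 4], depth = 2
Step 3 ('push 9'): stack = [-1, 4, 9], depth = 3
Step 4 ('div'): stack = [-1, 0], depth = 2
Step 5 ('sub'): stack = [-1], depth = 1
Step 6 ('add'): needs 2 value(s) but depth is 1 — STACK UNDERFLOW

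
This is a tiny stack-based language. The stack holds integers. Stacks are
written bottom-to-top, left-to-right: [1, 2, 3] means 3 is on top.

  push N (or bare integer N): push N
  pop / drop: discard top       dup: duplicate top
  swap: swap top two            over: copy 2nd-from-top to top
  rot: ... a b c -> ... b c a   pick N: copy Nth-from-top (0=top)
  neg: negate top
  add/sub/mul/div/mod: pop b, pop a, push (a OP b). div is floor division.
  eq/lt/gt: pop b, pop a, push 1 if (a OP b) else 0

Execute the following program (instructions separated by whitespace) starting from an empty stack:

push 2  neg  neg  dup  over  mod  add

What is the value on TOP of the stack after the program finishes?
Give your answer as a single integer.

Answer: 2

Derivation:
After 'push 2': [2]
After 'neg': [-2]
After 'neg': [2]
After 'dup': [2, 2]
After 'over': [2, 2, 2]
After 'mod': [2, 0]
After 'add': [2]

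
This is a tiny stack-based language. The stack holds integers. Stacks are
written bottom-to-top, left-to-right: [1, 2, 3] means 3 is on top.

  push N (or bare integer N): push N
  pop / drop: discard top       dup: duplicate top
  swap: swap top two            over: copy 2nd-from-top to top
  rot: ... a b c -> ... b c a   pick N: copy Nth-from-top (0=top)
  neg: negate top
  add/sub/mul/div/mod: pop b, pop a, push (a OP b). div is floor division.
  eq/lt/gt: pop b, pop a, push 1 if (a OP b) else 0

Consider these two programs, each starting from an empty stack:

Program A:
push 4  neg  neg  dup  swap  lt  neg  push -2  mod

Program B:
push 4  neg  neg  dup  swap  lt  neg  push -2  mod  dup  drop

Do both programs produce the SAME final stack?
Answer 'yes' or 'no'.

Answer: yes

Derivation:
Program A trace:
  After 'push 4': [4]
  After 'neg': [-4]
  After 'neg': [4]
  After 'dup': [4, 4]
  After 'swap': [4, 4]
  After 'lt': [0]
  After 'neg': [0]
  After 'push -2': [0, -2]
  After 'mod': [0]
Program A final stack: [0]

Program B trace:
  After 'push 4': [4]
  After 'neg': [-4]
  After 'neg': [4]
  After 'dup': [4, 4]
  After 'swap': [4, 4]
  After 'lt': [0]
  After 'neg': [0]
  After 'push -2': [0, -2]
  After 'mod': [0]
  After 'dup': [0, 0]
  After 'drop': [0]
Program B final stack: [0]
Same: yes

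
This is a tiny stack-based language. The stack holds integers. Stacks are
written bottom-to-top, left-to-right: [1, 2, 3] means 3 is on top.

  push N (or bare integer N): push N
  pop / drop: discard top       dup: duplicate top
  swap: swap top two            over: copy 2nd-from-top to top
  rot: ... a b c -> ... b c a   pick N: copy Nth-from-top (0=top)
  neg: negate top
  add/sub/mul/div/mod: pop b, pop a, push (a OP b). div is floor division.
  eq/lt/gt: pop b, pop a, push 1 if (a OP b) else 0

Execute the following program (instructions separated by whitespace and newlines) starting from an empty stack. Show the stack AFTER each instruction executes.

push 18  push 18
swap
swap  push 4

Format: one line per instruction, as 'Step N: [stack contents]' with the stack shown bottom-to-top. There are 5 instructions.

Step 1: [18]
Step 2: [18, 18]
Step 3: [18, 18]
Step 4: [18, 18]
Step 5: [18, 18, 4]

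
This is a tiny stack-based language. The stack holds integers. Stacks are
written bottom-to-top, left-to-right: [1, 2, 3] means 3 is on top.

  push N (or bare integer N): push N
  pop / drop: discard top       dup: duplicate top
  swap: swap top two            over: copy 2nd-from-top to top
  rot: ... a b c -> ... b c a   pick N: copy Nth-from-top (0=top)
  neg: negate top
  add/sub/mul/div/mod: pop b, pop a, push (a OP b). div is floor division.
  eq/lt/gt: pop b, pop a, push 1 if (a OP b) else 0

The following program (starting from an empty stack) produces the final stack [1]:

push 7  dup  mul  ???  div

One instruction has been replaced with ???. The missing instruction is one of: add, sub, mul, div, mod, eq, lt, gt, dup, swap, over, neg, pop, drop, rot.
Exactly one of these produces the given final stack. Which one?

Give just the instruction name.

Answer: dup

Derivation:
Stack before ???: [49]
Stack after ???:  [49, 49]
The instruction that transforms [49] -> [49, 49] is: dup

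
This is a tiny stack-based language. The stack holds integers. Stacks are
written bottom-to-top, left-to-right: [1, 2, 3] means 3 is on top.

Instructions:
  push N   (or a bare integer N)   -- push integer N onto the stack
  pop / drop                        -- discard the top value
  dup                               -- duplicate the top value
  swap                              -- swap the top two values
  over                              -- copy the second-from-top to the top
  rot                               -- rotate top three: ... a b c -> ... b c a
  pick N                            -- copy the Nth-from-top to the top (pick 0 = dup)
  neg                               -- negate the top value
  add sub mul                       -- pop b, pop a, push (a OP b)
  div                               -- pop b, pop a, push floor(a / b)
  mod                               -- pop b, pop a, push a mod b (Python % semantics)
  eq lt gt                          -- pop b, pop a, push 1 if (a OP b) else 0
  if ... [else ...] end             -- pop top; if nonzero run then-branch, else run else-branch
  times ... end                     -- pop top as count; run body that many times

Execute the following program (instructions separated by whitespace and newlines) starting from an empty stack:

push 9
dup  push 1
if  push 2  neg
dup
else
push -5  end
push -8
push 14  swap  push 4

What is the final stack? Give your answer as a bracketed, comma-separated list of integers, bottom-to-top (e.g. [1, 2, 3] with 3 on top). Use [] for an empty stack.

After 'push 9': [9]
After 'dup': [9, 9]
After 'push 1': [9, 9, 1]
After 'if': [9, 9]
After 'push 2': [9, 9, 2]
After 'neg': [9, 9, -2]
After 'dup': [9, 9, -2, -2]
After 'push -8': [9, 9, -2, -2, -8]
After 'push 14': [9, 9, -2, -2, -8, 14]
After 'swap': [9, 9, -2, -2, 14, -8]
After 'push 4': [9, 9, -2, -2, 14, -8, 4]

Answer: [9, 9, -2, -2, 14, -8, 4]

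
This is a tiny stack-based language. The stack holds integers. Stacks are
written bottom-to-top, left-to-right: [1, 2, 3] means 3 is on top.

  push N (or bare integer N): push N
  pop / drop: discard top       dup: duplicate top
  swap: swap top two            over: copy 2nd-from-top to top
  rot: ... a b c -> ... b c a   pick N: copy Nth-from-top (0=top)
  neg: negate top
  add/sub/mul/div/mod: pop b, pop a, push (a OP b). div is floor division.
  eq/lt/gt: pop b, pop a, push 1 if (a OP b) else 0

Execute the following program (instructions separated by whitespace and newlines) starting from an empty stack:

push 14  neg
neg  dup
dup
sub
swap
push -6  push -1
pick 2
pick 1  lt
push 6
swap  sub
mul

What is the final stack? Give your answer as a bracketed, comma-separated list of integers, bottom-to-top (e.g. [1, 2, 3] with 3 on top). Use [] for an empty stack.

Answer: [0, 14, -6, -6]

Derivation:
After 'push 14': [14]
After 'neg': [-14]
After 'neg': [14]
After 'dup': [14, 14]
After 'dup': [14, 14, 14]
After 'sub': [14, 0]
After 'swap': [0, 14]
After 'push -6': [0, 14, -6]
After 'push -1': [0, 14, -6, -1]
After 'pick 2': [0, 14, -6, -1, 14]
After 'pick 1': [0, 14, -6, -1, 14, -1]
After 'lt': [0, 14, -6, -1, 0]
After 'push 6': [0, 14, -6, -1, 0, 6]
After 'swap': [0, 14, -6, -1, 6, 0]
After 'sub': [0, 14, -6, -1, 6]
After 'mul': [0, 14, -6, -6]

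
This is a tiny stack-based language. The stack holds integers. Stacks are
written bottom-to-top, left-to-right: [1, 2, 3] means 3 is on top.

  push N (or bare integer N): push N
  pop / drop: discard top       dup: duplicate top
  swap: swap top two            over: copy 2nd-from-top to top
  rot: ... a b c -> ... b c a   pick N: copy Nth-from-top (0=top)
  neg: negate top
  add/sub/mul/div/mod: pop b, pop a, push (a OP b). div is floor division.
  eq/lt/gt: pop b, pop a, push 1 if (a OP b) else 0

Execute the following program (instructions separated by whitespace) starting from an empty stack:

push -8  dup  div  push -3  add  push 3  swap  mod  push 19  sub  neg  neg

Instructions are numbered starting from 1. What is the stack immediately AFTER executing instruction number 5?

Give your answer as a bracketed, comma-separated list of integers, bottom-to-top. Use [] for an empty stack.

Step 1 ('push -8'): [-8]
Step 2 ('dup'): [-8, -8]
Step 3 ('div'): [1]
Step 4 ('push -3'): [1, -3]
Step 5 ('add'): [-2]

Answer: [-2]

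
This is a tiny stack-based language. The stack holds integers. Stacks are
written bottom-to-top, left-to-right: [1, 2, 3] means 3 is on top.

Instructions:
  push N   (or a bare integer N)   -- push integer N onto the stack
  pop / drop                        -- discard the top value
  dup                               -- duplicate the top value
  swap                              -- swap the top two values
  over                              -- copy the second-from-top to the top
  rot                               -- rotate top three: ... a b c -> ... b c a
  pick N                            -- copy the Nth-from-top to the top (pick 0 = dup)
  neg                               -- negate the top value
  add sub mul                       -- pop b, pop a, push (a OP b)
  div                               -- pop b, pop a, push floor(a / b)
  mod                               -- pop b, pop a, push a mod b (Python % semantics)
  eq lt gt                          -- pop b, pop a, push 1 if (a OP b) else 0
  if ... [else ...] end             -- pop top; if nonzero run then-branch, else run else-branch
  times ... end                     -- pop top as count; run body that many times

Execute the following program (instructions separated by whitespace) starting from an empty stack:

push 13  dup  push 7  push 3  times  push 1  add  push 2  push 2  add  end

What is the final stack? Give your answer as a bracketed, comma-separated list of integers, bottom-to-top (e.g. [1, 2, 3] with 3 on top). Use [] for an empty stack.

After 'push 13': [13]
After 'dup': [13, 13]
After 'push 7': [13, 13, 7]
After 'push 3': [13, 13, 7, 3]
After 'times': [13, 13, 7]
After 'push 1': [13, 13, 7, 1]
After 'add': [13, 13, 8]
After 'push 2': [13, 13, 8, 2]
After 'push 2': [13, 13, 8, 2, 2]
After 'add': [13, 13, 8, 4]
After 'push 1': [13, 13, 8, 4, 1]
After 'add': [13, 13, 8, 5]
After 'push 2': [13, 13, 8, 5, 2]
After 'push 2': [13, 13, 8, 5, 2, 2]
After 'add': [13, 13, 8, 5, 4]
After 'push 1': [13, 13, 8, 5, 4, 1]
After 'add': [13, 13, 8, 5, 5]
After 'push 2': [13, 13, 8, 5, 5, 2]
After 'push 2': [13, 13, 8, 5, 5, 2, 2]
After 'add': [13, 13, 8, 5, 5, 4]

Answer: [13, 13, 8, 5, 5, 4]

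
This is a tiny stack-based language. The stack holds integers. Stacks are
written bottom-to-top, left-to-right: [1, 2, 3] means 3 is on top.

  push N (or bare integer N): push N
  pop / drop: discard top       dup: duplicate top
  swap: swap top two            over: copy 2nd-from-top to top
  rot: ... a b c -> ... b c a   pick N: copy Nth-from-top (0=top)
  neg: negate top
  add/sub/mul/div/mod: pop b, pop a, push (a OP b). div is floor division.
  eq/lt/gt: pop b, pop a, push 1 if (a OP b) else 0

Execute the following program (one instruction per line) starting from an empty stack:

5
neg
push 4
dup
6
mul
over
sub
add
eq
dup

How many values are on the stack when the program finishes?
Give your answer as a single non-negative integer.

Answer: 2

Derivation:
After 'push 5': stack = [5] (depth 1)
After 'neg': stack = [-5] (depth 1)
After 'push 4': stack = [-5, 4] (depth 2)
After 'dup': stack = [-5, 4, 4] (depth 3)
After 'push 6': stack = [-5, 4, 4, 6] (depth 4)
After 'mul': stack = [-5, 4, 24] (depth 3)
After 'over': stack = [-5, 4, 24, 4] (depth 4)
After 'sub': stack = [-5, 4, 20] (depth 3)
After 'add': stack = [-5, 24] (depth 2)
After 'eq': stack = [0] (depth 1)
After 'dup': stack = [0, 0] (depth 2)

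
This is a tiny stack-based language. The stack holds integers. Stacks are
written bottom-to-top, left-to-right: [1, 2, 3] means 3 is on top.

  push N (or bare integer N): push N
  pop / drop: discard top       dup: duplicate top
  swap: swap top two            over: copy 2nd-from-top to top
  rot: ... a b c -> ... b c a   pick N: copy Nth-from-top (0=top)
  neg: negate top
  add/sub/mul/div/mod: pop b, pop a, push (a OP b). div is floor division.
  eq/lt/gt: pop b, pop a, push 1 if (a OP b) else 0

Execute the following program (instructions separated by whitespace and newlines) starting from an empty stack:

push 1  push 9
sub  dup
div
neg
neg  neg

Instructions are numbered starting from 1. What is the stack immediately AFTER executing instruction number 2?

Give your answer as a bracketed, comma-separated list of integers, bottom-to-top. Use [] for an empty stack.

Step 1 ('push 1'): [1]
Step 2 ('push 9'): [1, 9]

Answer: [1, 9]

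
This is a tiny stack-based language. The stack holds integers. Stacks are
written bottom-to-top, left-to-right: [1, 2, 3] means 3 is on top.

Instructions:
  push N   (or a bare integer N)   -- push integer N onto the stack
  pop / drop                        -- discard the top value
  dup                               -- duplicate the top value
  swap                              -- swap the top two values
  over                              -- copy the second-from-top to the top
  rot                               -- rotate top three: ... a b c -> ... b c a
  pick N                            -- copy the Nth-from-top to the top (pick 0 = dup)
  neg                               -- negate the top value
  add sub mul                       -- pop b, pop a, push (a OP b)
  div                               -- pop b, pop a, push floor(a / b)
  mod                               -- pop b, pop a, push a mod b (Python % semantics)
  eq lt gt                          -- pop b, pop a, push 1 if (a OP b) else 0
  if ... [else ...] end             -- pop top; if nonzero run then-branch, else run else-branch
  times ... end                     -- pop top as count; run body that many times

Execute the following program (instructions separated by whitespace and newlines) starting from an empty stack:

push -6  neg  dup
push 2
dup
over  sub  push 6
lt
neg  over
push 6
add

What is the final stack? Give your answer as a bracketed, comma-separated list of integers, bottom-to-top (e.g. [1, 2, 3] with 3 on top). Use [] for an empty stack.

After 'push -6': [-6]
After 'neg': [6]
After 'dup': [6, 6]
After 'push 2': [6, 6, 2]
After 'dup': [6, 6, 2, 2]
After 'over': [6, 6, 2, 2, 2]
After 'sub': [6, 6, 2, 0]
After 'push 6': [6, 6, 2, 0, 6]
After 'lt': [6, 6, 2, 1]
After 'neg': [6, 6, 2, -1]
After 'over': [6, 6, 2, -1, 2]
After 'push 6': [6, 6, 2, -1, 2, 6]
After 'add': [6, 6, 2, -1, 8]

Answer: [6, 6, 2, -1, 8]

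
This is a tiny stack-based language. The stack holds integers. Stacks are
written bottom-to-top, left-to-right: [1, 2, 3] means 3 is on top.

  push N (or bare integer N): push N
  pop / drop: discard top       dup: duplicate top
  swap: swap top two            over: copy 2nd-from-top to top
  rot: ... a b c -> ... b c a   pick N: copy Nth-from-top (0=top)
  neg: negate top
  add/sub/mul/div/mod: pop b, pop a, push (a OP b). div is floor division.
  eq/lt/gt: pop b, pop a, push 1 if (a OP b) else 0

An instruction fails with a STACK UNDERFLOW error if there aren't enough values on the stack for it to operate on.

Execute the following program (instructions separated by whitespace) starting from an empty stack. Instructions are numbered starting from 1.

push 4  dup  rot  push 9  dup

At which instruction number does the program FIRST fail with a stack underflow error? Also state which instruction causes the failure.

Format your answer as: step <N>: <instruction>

Answer: step 3: rot

Derivation:
Step 1 ('push 4'): stack = [4], depth = 1
Step 2 ('dup'): stack = [4, 4], depth = 2
Step 3 ('rot'): needs 3 value(s) but depth is 2 — STACK UNDERFLOW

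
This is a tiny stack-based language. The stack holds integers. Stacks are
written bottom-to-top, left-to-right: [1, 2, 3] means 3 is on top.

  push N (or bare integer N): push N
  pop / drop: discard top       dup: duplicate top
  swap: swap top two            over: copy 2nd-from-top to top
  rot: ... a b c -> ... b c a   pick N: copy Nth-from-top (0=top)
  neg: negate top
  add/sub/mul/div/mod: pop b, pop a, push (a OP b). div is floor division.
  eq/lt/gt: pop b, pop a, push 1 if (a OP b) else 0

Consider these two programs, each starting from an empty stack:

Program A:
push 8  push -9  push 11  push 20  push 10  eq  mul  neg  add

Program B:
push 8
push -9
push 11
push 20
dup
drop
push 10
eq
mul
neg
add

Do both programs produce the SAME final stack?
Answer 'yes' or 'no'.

Answer: yes

Derivation:
Program A trace:
  After 'push 8': [8]
  After 'push -9': [8, -9]
  After 'push 11': [8, -9, 11]
  After 'push 20': [8, -9, 11, 20]
  After 'push 10': [8, -9, 11, 20, 10]
  After 'eq': [8, -9, 11, 0]
  After 'mul': [8, -9, 0]
  After 'neg': [8, -9, 0]
  After 'add': [8, -9]
Program A final stack: [8, -9]

Program B trace:
  After 'push 8': [8]
  After 'push -9': [8, -9]
  After 'push 11': [8, -9, 11]
  After 'push 20': [8, -9, 11, 20]
  After 'dup': [8, -9, 11, 20, 20]
  After 'drop': [8, -9, 11, 20]
  After 'push 10': [8, -9, 11, 20, 10]
  After 'eq': [8, -9, 11, 0]
  After 'mul': [8, -9, 0]
  After 'neg': [8, -9, 0]
  After 'add': [8, -9]
Program B final stack: [8, -9]
Same: yes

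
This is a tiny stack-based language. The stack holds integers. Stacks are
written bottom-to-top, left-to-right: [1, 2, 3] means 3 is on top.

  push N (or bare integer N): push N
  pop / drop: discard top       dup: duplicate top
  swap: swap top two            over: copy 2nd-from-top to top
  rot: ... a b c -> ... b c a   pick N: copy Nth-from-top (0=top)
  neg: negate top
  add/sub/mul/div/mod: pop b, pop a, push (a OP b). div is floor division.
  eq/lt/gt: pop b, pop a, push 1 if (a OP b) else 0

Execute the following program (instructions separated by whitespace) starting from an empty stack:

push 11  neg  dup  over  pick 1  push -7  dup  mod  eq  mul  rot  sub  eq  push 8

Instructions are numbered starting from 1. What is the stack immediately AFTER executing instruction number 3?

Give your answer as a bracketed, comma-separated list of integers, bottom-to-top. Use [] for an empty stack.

Answer: [-11, -11]

Derivation:
Step 1 ('push 11'): [11]
Step 2 ('neg'): [-11]
Step 3 ('dup'): [-11, -11]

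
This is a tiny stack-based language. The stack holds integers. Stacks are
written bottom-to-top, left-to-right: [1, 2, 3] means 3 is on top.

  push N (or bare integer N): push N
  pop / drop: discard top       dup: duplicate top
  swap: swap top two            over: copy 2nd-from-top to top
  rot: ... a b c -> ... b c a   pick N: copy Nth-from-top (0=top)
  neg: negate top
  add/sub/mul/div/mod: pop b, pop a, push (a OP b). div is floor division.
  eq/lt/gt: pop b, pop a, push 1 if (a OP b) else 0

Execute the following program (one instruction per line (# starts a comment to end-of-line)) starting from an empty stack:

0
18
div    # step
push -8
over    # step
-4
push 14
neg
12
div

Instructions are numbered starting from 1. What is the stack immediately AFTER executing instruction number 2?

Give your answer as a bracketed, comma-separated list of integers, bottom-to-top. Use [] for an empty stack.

Answer: [0, 18]

Derivation:
Step 1 ('0'): [0]
Step 2 ('18'): [0, 18]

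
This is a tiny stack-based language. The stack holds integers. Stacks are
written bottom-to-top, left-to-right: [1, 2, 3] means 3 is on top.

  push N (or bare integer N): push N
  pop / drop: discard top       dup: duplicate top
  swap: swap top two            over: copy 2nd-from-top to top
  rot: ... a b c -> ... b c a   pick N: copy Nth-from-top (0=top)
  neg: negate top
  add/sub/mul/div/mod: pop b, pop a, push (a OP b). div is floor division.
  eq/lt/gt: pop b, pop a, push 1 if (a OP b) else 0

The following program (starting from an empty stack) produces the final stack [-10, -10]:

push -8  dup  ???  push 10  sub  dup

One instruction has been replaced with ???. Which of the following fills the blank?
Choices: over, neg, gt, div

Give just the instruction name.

Answer: gt

Derivation:
Stack before ???: [-8, -8]
Stack after ???:  [0]
Checking each choice:
  over: produces [-8, -8, -18, -18]
  neg: produces [-8, -2, -2]
  gt: MATCH
  div: produces [-9, -9]


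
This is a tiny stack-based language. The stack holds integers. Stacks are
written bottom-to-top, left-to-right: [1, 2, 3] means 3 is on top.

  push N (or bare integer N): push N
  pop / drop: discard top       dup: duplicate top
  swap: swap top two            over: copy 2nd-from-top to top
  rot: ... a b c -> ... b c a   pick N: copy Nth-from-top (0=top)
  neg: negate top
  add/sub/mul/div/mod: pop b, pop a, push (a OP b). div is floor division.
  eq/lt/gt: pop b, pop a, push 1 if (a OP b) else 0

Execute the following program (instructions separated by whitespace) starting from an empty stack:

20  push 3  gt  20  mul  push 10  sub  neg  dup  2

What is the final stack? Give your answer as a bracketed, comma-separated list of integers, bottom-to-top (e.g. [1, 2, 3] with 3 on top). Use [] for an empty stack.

Answer: [-10, -10, 2]

Derivation:
After 'push 20': [20]
After 'push 3': [20, 3]
After 'gt': [1]
After 'push 20': [1, 20]
After 'mul': [20]
After 'push 10': [20, 10]
After 'sub': [10]
After 'neg': [-10]
After 'dup': [-10, -10]
After 'push 2': [-10, -10, 2]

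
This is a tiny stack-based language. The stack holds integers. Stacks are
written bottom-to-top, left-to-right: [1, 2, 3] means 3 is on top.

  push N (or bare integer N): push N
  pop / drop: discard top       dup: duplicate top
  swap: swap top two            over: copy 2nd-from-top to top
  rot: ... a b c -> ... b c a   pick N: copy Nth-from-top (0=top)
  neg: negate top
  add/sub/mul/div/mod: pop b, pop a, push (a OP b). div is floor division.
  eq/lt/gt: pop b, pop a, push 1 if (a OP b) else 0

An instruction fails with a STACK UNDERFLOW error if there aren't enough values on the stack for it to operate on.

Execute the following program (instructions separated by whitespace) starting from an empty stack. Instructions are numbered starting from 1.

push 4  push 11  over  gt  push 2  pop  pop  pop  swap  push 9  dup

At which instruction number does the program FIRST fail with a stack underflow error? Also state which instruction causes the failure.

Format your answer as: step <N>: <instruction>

Answer: step 9: swap

Derivation:
Step 1 ('push 4'): stack = [4], depth = 1
Step 2 ('push 11'): stack = [4, 11], depth = 2
Step 3 ('over'): stack = [4, 11, 4], depth = 3
Step 4 ('gt'): stack = [4, 1], depth = 2
Step 5 ('push 2'): stack = [4, 1, 2], depth = 3
Step 6 ('pop'): stack = [4, 1], depth = 2
Step 7 ('pop'): stack = [4], depth = 1
Step 8 ('pop'): stack = [], depth = 0
Step 9 ('swap'): needs 2 value(s) but depth is 0 — STACK UNDERFLOW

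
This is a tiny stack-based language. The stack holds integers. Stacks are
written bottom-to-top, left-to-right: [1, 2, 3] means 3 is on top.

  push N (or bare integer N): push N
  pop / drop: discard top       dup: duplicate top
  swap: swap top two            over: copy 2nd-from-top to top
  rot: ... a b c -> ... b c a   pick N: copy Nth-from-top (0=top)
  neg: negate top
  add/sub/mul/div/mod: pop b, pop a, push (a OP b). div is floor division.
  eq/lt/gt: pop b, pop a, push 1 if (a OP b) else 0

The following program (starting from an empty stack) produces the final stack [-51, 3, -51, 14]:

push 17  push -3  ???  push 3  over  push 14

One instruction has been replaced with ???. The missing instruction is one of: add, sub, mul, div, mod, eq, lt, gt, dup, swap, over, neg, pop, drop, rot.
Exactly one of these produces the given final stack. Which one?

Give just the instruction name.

Stack before ???: [17, -3]
Stack after ???:  [-51]
The instruction that transforms [17, -3] -> [-51] is: mul

Answer: mul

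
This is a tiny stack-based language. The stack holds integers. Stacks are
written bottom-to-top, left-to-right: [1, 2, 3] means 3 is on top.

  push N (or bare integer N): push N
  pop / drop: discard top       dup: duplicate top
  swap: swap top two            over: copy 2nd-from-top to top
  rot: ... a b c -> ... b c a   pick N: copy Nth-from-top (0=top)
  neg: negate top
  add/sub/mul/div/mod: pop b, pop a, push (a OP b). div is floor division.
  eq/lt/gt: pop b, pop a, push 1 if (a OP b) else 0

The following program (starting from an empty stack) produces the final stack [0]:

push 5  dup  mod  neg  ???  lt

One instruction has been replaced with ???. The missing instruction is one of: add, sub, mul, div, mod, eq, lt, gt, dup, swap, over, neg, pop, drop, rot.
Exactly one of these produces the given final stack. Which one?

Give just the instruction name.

Answer: dup

Derivation:
Stack before ???: [0]
Stack after ???:  [0, 0]
The instruction that transforms [0] -> [0, 0] is: dup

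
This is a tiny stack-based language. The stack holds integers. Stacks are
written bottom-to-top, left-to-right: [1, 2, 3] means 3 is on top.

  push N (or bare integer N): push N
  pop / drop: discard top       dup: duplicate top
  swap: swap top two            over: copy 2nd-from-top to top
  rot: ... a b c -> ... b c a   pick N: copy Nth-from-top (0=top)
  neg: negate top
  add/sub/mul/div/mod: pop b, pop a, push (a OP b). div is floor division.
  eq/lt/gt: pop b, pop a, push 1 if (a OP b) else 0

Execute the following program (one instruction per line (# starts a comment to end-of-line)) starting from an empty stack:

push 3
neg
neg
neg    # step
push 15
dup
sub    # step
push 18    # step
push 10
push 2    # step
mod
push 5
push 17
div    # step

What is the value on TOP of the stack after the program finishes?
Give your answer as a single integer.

Answer: 0

Derivation:
After 'push 3': [3]
After 'neg': [-3]
After 'neg': [3]
After 'neg': [-3]
After 'push 15': [-3, 15]
After 'dup': [-3, 15, 15]
After 'sub': [-3, 0]
After 'push 18': [-3, 0, 18]
After 'push 10': [-3, 0, 18, 10]
After 'push 2': [-3, 0, 18, 10, 2]
After 'mod': [-3, 0, 18, 0]
After 'push 5': [-3, 0, 18, 0, 5]
After 'push 17': [-3, 0, 18, 0, 5, 17]
After 'div': [-3, 0, 18, 0, 0]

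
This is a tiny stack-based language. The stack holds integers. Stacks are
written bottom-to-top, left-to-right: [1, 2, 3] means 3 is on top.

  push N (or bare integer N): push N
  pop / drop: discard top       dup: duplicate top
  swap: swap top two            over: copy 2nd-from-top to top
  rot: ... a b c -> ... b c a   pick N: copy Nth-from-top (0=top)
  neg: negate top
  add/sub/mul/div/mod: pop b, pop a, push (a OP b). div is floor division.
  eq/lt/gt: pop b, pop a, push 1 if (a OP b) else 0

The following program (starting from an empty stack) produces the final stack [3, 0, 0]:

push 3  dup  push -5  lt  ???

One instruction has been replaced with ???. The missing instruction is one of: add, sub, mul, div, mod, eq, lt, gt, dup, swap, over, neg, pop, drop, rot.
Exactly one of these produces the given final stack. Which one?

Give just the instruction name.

Answer: dup

Derivation:
Stack before ???: [3, 0]
Stack after ???:  [3, 0, 0]
The instruction that transforms [3, 0] -> [3, 0, 0] is: dup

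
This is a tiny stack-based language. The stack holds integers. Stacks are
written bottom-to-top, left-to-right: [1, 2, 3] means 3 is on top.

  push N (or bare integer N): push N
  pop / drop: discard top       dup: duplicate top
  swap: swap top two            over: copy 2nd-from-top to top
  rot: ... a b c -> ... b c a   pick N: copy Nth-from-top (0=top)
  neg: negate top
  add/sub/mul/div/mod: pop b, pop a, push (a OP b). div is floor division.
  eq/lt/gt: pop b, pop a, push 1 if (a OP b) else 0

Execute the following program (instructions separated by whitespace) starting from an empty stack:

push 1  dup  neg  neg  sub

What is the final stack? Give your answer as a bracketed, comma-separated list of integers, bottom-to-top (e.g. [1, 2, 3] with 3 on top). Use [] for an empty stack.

Answer: [0]

Derivation:
After 'push 1': [1]
After 'dup': [1, 1]
After 'neg': [1, -1]
After 'neg': [1, 1]
After 'sub': [0]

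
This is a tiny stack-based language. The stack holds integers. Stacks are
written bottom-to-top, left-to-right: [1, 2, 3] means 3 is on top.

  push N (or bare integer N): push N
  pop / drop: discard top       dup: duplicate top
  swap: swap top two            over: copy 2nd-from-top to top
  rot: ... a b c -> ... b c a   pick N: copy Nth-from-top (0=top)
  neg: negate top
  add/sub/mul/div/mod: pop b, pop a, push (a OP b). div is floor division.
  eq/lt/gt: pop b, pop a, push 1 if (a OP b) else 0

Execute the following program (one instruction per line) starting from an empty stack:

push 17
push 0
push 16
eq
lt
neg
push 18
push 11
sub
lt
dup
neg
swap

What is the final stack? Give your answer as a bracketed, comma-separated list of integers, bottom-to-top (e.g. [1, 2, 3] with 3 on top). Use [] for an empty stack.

After 'push 17': [17]
After 'push 0': [17, 0]
After 'push 16': [17, 0, 16]
After 'eq': [17, 0]
After 'lt': [0]
After 'neg': [0]
After 'push 18': [0, 18]
After 'push 11': [0, 18, 11]
After 'sub': [0, 7]
After 'lt': [1]
After 'dup': [1, 1]
After 'neg': [1, -1]
After 'swap': [-1, 1]

Answer: [-1, 1]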